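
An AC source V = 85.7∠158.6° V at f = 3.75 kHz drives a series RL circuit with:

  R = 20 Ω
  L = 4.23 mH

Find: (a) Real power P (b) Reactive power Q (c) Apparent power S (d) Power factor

Step 1 — Angular frequency: ω = 2π·f = 2π·3750 = 2.356e+04 rad/s.
Step 2 — Component impedances:
  R: Z = R = 20 Ω
  L: Z = jωL = j·2.356e+04·0.00423 = 0 + j99.67 Ω
Step 3 — Series combination: Z_total = R + L = 20 + j99.67 Ω = 101.7∠78.7° Ω.
Step 4 — Source phasor: V = 85.7∠158.6° V = -79.79 + j31.27 V.
Step 5 — Current: I = V / Z = 0.1472 + j0.8301 A = 0.8431∠79.9° A.
Step 6 — Complex power: S = V·I* = 14.21 + j70.84 VA.
Step 7 — Real power: P = Re(S) = 14.21 W.
Step 8 — Reactive power: Q = Im(S) = 70.84 VAR.
Step 9 — Apparent power: |S| = 72.25 VA.
Step 10 — Power factor: PF = P/|S| = 0.1967 (lagging).

(a) P = 14.21 W  (b) Q = 70.84 VAR  (c) S = 72.25 VA  (d) PF = 0.1967 (lagging)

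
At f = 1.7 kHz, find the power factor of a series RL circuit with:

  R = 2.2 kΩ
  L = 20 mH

Step 1 — Angular frequency: ω = 2π·f = 2π·1700 = 1.068e+04 rad/s.
Step 2 — Component impedances:
  R: Z = R = 2200 Ω
  L: Z = jωL = j·1.068e+04·0.02 = 0 + j213.6 Ω
Step 3 — Series combination: Z_total = R + L = 2200 + j213.6 Ω = 2210∠5.5° Ω.
Step 4 — Power factor: PF = cos(φ) = Re(Z)/|Z| = 2200/2210.3 = 0.9953.
Step 5 — Type: Im(Z) = 213.6 ⇒ lagging (phase φ = 5.5°).

PF = 0.9953 (lagging, φ = 5.5°)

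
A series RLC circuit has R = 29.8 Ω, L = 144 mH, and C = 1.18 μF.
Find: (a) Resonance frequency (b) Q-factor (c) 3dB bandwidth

Step 1 — Resonance: ω₀ = 1/√(LC) = 1/√(0.144·1.18e-06) = 2426 rad/s.
Step 2 — f₀ = ω₀/(2π) = 386.1 Hz.
Step 3 — Series Q: Q = ω₀L/R = 2426·0.144/29.8 = 11.72.
Step 4 — Bandwidth: Δω = ω₀/Q = 206.9 rad/s; BW = Δω/(2π) = 32.94 Hz.

(a) f₀ = 386.1 Hz  (b) Q = 11.72  (c) BW = 32.94 Hz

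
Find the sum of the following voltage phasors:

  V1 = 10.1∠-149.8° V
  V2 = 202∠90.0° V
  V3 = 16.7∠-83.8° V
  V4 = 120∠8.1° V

Step 1 — Convert each phasor to rectangular form:
  V1 = 10.1·(cos(-149.8°) + j·sin(-149.8°)) = -8.729 - j5.081 V
  V2 = 202·(cos(90.0°) + j·sin(90.0°)) = 0 + j202 V
  V3 = 16.7·(cos(-83.8°) + j·sin(-83.8°)) = 1.804 - j16.6 V
  V4 = 120·(cos(8.1°) + j·sin(8.1°)) = 118.8 + j16.91 V
Step 2 — Sum components: V_total = 111.9 + j197.2 V.
Step 3 — Convert to polar: |V_total| = 226.7 V, ∠V_total = 60.4°.

V_total = 226.7∠60.4° V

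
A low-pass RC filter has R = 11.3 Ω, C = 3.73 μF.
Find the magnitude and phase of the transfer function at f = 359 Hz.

Step 1 — Angular frequency: ω = 2π·359 = 2256 rad/s.
Step 2 — Transfer function: H(jω) = 1/(1 + jωRC).
Step 3 — Denominator: 1 + jωRC = 1 + j·2256·11.3·3.73e-06 = 1 + j0.09507.
Step 4 — H = 0.991 - j0.09422.
Step 5 — Magnitude: |H| = 0.9955 (-0.0 dB); phase: φ = -5.4°.

|H| = 0.9955 (-0.0 dB), φ = -5.4°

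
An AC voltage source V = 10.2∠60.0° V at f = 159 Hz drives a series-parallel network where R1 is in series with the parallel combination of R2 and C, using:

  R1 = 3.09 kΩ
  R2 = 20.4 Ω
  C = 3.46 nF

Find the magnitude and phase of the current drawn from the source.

Step 1 — Angular frequency: ω = 2π·f = 2π·159 = 999 rad/s.
Step 2 — Component impedances:
  R1: Z = R = 3090 Ω
  R2: Z = R = 20.4 Ω
  C: Z = 1/(jωC) = -j/(ω·C) = 0 - j2.893e+05 Ω
Step 3 — Parallel branch: R2 || C = 1/(1/R2 + 1/C) = 20.4 - j0.001439 Ω.
Step 4 — Series with R1: Z_total = R1 + (R2 || C) = 3110 - j0.001439 Ω = 3110∠-0.0° Ω.
Step 5 — Source phasor: V = 10.2∠60.0° V = 5.1 + j8.833 V.
Step 6 — Ohm's law: I = V / Z_total = (5.1 + j8.833) / (3110 - j0.001439) = 0.00164 + j0.00284 A.
Step 7 — Convert to polar: |I| = 0.003279 A, ∠I = 60.0°.

I = 0.003279∠60.0° A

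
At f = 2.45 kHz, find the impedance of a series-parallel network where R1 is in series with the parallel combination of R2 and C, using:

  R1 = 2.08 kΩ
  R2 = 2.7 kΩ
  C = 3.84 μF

Step 1 — Angular frequency: ω = 2π·f = 2π·2450 = 1.539e+04 rad/s.
Step 2 — Component impedances:
  R1: Z = R = 2080 Ω
  R2: Z = R = 2700 Ω
  C: Z = 1/(jωC) = -j/(ω·C) = 0 - j16.92 Ω
Step 3 — Parallel branch: R2 || C = 1/(1/R2 + 1/C) = 0.106 - j16.92 Ω.
Step 4 — Series with R1: Z_total = R1 + (R2 || C) = 2080 - j16.92 Ω = 2080∠-0.5° Ω.

Z = 2080 - j16.92 Ω = 2080∠-0.5° Ω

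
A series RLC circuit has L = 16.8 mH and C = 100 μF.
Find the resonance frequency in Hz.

Step 1 — Resonance condition Im(Z)=0 gives ω₀ = 1/√(LC).
Step 2 — ω₀ = 1/√(0.0168·0.0001) = 771.5 rad/s.
Step 3 — f₀ = ω₀/(2π) = 122.8 Hz.

f₀ = 122.8 Hz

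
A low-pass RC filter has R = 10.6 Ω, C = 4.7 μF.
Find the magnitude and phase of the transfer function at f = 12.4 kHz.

Step 1 — Angular frequency: ω = 2π·1.24e+04 = 7.791e+04 rad/s.
Step 2 — Transfer function: H(jω) = 1/(1 + jωRC).
Step 3 — Denominator: 1 + jωRC = 1 + j·7.791e+04·10.6·4.7e-06 = 1 + j3.882.
Step 4 — H = 0.06224 - j0.2416.
Step 5 — Magnitude: |H| = 0.2495 (-12.1 dB); phase: φ = -75.6°.

|H| = 0.2495 (-12.1 dB), φ = -75.6°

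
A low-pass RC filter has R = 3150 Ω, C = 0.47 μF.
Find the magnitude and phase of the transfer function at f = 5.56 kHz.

Step 1 — Angular frequency: ω = 2π·5560 = 3.493e+04 rad/s.
Step 2 — Transfer function: H(jω) = 1/(1 + jωRC).
Step 3 — Denominator: 1 + jωRC = 1 + j·3.493e+04·3150·4.7e-07 = 1 + j51.72.
Step 4 — H = 0.0003737 - j0.01933.
Step 5 — Magnitude: |H| = 0.01933 (-34.3 dB); phase: φ = -88.9°.

|H| = 0.01933 (-34.3 dB), φ = -88.9°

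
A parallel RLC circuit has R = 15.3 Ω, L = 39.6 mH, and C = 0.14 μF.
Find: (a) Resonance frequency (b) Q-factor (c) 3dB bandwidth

Step 1 — Resonance: ω₀ = 1/√(LC) = 1/√(0.0396·1.4e-07) = 1.343e+04 rad/s.
Step 2 — f₀ = ω₀/(2π) = 2138 Hz.
Step 3 — Parallel Q: Q = R/(ω₀L) = 15.3/(1.343e+04·0.0396) = 0.02877.
Step 4 — Bandwidth: Δω = ω₀/Q = 4.669e+05 rad/s; BW = Δω/(2π) = 7.43e+04 Hz.

(a) f₀ = 2138 Hz  (b) Q = 0.02877  (c) BW = 7.43e+04 Hz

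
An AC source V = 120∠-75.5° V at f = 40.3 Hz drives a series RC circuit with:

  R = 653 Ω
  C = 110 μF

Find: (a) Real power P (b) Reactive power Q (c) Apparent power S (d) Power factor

Step 1 — Angular frequency: ω = 2π·f = 2π·40.3 = 253.2 rad/s.
Step 2 — Component impedances:
  R: Z = R = 653 Ω
  C: Z = 1/(jωC) = -j/(ω·C) = 0 - j35.9 Ω
Step 3 — Series combination: Z_total = R + C = 653 - j35.9 Ω = 654∠-3.1° Ω.
Step 4 — Source phasor: V = 120∠-75.5° V = 30.05 - j116.2 V.
Step 5 — Current: I = V / Z = 0.05563 - j0.1749 A = 0.1835∠-72.4° A.
Step 6 — Complex power: S = V·I* = 21.99 - j1.209 VA.
Step 7 — Real power: P = Re(S) = 21.99 W.
Step 8 — Reactive power: Q = Im(S) = -1.209 VAR.
Step 9 — Apparent power: |S| = 22.02 VA.
Step 10 — Power factor: PF = P/|S| = 0.9985 (leading).

(a) P = 21.99 W  (b) Q = -1.209 VAR  (c) S = 22.02 VA  (d) PF = 0.9985 (leading)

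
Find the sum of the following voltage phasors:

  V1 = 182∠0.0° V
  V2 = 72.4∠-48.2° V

Step 1 — Convert each phasor to rectangular form:
  V1 = 182·(cos(0.0°) + j·sin(0.0°)) = 182 V
  V2 = 72.4·(cos(-48.2°) + j·sin(-48.2°)) = 48.26 - j53.97 V
Step 2 — Sum components: V_total = 230.3 - j53.97 V.
Step 3 — Convert to polar: |V_total| = 236.5 V, ∠V_total = -13.2°.

V_total = 236.5∠-13.2° V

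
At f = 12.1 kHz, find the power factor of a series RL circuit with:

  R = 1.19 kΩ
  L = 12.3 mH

Step 1 — Angular frequency: ω = 2π·f = 2π·1.21e+04 = 7.603e+04 rad/s.
Step 2 — Component impedances:
  R: Z = R = 1190 Ω
  L: Z = jωL = j·7.603e+04·0.0123 = 0 + j935.1 Ω
Step 3 — Series combination: Z_total = R + L = 1190 + j935.1 Ω = 1513∠38.2° Ω.
Step 4 — Power factor: PF = cos(φ) = Re(Z)/|Z| = 1190/1513.5 = 0.7863.
Step 5 — Type: Im(Z) = 935.1 ⇒ lagging (phase φ = 38.2°).

PF = 0.7863 (lagging, φ = 38.2°)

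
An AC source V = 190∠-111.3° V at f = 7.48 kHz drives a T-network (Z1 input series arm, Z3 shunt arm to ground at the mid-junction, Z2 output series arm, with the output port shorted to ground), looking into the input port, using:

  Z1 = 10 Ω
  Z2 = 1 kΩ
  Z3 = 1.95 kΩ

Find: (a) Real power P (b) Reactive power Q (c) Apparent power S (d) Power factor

Step 1 — Angular frequency: ω = 2π·f = 2π·7480 = 4.7e+04 rad/s.
Step 2 — Component impedances:
  Z1: Z = R = 10 Ω
  Z2: Z = R = 1000 Ω
  Z3: Z = R = 1950 Ω
Step 3 — With the output port shorted to ground, the output series arm Z2 runs from the junction to ground; the shunt arm Z3 also runs from the junction to ground. They appear in parallel: Z3 || Z2 = 661 Ω.
Step 4 — Series with input arm Z1: Z_in = Z1 + (Z3 || Z2) = 671 Ω = 671∠0.0° Ω.
Step 5 — Source phasor: V = 190∠-111.3° V = -69.02 - j177 V.
Step 6 — Current: I = V / Z = -0.1029 - j0.2638 A = 0.2832∠-111.3° A.
Step 7 — Complex power: S = V·I* = 53.8 VA.
Step 8 — Real power: P = Re(S) = 53.8 W.
Step 9 — Reactive power: Q = Im(S) = 0 VAR.
Step 10 — Apparent power: |S| = 53.8 VA.
Step 11 — Power factor: PF = P/|S| = 1 (unity).

(a) P = 53.8 W  (b) Q = 0 VAR  (c) S = 53.8 VA  (d) PF = 1 (unity)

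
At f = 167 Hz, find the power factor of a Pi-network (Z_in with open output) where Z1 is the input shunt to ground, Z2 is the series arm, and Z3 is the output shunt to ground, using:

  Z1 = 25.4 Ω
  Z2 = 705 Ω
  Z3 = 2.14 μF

Step 1 — Angular frequency: ω = 2π·f = 2π·167 = 1049 rad/s.
Step 2 — Component impedances:
  Z1: Z = R = 25.4 Ω
  Z2: Z = R = 705 Ω
  Z3: Z = 1/(jωC) = -j/(ω·C) = 0 - j445.3 Ω
Step 3 — With open output, the series arm Z2 and the output shunt Z3 appear in series to ground: Z2 + Z3 = 705 - j445.3 Ω.
Step 4 — Parallel with input shunt Z1: Z_in = Z1 || (Z2 + Z3) = 24.76 - j0.3926 Ω = 24.76∠-0.9° Ω.
Step 5 — Power factor: PF = cos(φ) = Re(Z)/|Z| = 24.756/24.759 = 0.9999.
Step 6 — Type: Im(Z) = -0.3926 ⇒ leading (phase φ = -0.9°).

PF = 0.9999 (leading, φ = -0.9°)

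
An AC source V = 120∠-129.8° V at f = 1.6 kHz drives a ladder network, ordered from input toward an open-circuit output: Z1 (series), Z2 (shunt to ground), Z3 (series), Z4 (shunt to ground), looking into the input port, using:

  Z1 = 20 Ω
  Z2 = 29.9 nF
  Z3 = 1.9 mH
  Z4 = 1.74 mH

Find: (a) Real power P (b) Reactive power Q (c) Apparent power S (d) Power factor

Step 1 — Angular frequency: ω = 2π·f = 2π·1600 = 1.005e+04 rad/s.
Step 2 — Component impedances:
  Z1: Z = R = 20 Ω
  Z2: Z = 1/(jωC) = -j/(ω·C) = 0 - j3327 Ω
  Z3: Z = jωL = j·1.005e+04·0.0019 = 0 + j19.1 Ω
  Z4: Z = jωL = j·1.005e+04·0.00174 = 0 + j17.49 Ω
Step 3 — Ladder network (open output): work backward from the far end, alternating series and parallel combinations. Z_in = 20 + j37 Ω = 42.06∠61.6° Ω.
Step 4 — Source phasor: V = 120∠-129.8° V = -76.81 - j92.19 V.
Step 5 — Current: I = V / Z = -2.797 + j0.5643 A = 2.853∠168.6° A.
Step 6 — Complex power: S = V·I* = 162.8 + j301.2 VA.
Step 7 — Real power: P = Re(S) = 162.8 W.
Step 8 — Reactive power: Q = Im(S) = 301.2 VAR.
Step 9 — Apparent power: |S| = 342.4 VA.
Step 10 — Power factor: PF = P/|S| = 0.4755 (lagging).

(a) P = 162.8 W  (b) Q = 301.2 VAR  (c) S = 342.4 VA  (d) PF = 0.4755 (lagging)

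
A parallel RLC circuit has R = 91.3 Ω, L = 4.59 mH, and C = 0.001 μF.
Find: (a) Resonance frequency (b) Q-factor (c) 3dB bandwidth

Step 1 — Resonance: ω₀ = 1/√(LC) = 1/√(0.00459·1e-09) = 4.668e+05 rad/s.
Step 2 — f₀ = ω₀/(2π) = 7.429e+04 Hz.
Step 3 — Parallel Q: Q = R/(ω₀L) = 91.3/(4.668e+05·0.00459) = 0.04262.
Step 4 — Bandwidth: Δω = ω₀/Q = 1.095e+07 rad/s; BW = Δω/(2π) = 1.743e+06 Hz.

(a) f₀ = 7.429e+04 Hz  (b) Q = 0.04262  (c) BW = 1.743e+06 Hz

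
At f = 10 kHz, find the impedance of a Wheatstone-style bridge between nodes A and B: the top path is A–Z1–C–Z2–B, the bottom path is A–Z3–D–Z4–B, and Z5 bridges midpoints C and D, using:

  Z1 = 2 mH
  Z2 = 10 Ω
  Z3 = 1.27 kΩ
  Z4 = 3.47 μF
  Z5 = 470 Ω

Step 1 — Angular frequency: ω = 2π·f = 2π·1e+04 = 6.283e+04 rad/s.
Step 2 — Component impedances:
  Z1: Z = jωL = j·6.283e+04·0.002 = 0 + j125.7 Ω
  Z2: Z = R = 10 Ω
  Z3: Z = R = 1270 Ω
  Z4: Z = 1/(jωC) = -j/(ω·C) = 0 - j4.587 Ω
  Z5: Z = R = 470 Ω
Step 3 — Bridge requires nodal analysis (the Z5 bridge couples midpoints C and D, so the two paths cannot be reduced to a simple series/parallel combination). Setting node B to ground and injecting 1 A at node A, the 3-node admittance system at A, C, D solves to V_A = Z_AB = 21.78 + j122.6 Ω = 124.5∠79.9° Ω.

Z = 21.78 + j122.6 Ω = 124.5∠79.9° Ω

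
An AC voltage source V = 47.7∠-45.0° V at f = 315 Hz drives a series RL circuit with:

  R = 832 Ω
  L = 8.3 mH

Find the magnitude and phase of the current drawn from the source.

Step 1 — Angular frequency: ω = 2π·f = 2π·315 = 1979 rad/s.
Step 2 — Component impedances:
  R: Z = R = 832 Ω
  L: Z = jωL = j·1979·0.0083 = 0 + j16.43 Ω
Step 3 — Series combination: Z_total = R + L = 832 + j16.43 Ω = 832.2∠1.1° Ω.
Step 4 — Source phasor: V = 47.7∠-45.0° V = 33.73 - j33.73 V.
Step 5 — Ohm's law: I = V / Z_total = (33.73 - j33.73) / (832 + j16.43) = 0.03972 - j0.04132 A.
Step 6 — Convert to polar: |I| = 0.05732 A, ∠I = -46.1°.

I = 0.05732∠-46.1° A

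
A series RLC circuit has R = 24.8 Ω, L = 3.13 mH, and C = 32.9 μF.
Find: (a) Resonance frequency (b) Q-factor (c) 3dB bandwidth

Step 1 — Resonance condition Im(Z)=0 gives ω₀ = 1/√(LC).
Step 2 — ω₀ = 1/√(0.00313·3.29e-05) = 3116 rad/s.
Step 3 — f₀ = ω₀/(2π) = 496 Hz.
Step 4 — Series Q: Q = ω₀L/R = 3116·0.00313/24.8 = 0.3933.
Step 5 — 3dB bandwidth: Δω = ω₀/Q = 7923 rad/s; BW = Δω/(2π) = 1261 Hz.

(a) f₀ = 496 Hz  (b) Q = 0.3933  (c) BW = 1261 Hz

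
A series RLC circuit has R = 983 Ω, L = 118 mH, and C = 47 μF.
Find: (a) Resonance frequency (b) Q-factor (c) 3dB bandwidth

Step 1 — Resonance condition Im(Z)=0 gives ω₀ = 1/√(LC).
Step 2 — ω₀ = 1/√(0.118·4.7e-05) = 424.6 rad/s.
Step 3 — f₀ = ω₀/(2π) = 67.58 Hz.
Step 4 — Series Q: Q = ω₀L/R = 424.6·0.118/983 = 0.05097.
Step 5 — 3dB bandwidth: Δω = ω₀/Q = 8331 rad/s; BW = Δω/(2π) = 1326 Hz.

(a) f₀ = 67.58 Hz  (b) Q = 0.05097  (c) BW = 1326 Hz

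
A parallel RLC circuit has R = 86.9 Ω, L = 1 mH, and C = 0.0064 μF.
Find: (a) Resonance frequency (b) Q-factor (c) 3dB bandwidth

Step 1 — Resonance: ω₀ = 1/√(LC) = 1/√(0.001·6.4e-09) = 3.953e+05 rad/s.
Step 2 — f₀ = ω₀/(2π) = 6.291e+04 Hz.
Step 3 — Parallel Q: Q = R/(ω₀L) = 86.9/(3.953e+05·0.001) = 0.2198.
Step 4 — Bandwidth: Δω = ω₀/Q = 1.798e+06 rad/s; BW = Δω/(2π) = 2.862e+05 Hz.

(a) f₀ = 6.291e+04 Hz  (b) Q = 0.2198  (c) BW = 2.862e+05 Hz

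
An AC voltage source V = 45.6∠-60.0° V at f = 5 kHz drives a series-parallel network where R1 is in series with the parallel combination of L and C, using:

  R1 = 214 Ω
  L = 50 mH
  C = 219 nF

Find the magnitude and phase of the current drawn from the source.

Step 1 — Angular frequency: ω = 2π·f = 2π·5000 = 3.142e+04 rad/s.
Step 2 — Component impedances:
  R1: Z = R = 214 Ω
  L: Z = jωL = j·3.142e+04·0.05 = 0 + j1571 Ω
  C: Z = 1/(jωC) = -j/(ω·C) = 0 - j145.3 Ω
Step 3 — Parallel branch: L || C = 1/(1/L + 1/C) = 0 - j160.2 Ω.
Step 4 — Series with R1: Z_total = R1 + (L || C) = 214 - j160.2 Ω = 267.3∠-36.8° Ω.
Step 5 — Source phasor: V = 45.6∠-60.0° V = 22.8 - j39.49 V.
Step 6 — Ohm's law: I = V / Z_total = (22.8 - j39.49) / (214 - j160.2) = 0.1568 - j0.06717 A.
Step 7 — Convert to polar: |I| = 0.1706 A, ∠I = -23.2°.

I = 0.1706∠-23.2° A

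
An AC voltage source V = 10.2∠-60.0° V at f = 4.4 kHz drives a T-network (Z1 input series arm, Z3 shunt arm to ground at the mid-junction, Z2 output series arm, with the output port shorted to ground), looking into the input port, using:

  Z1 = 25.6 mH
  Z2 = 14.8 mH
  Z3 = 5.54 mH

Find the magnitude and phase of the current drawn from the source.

Step 1 — Angular frequency: ω = 2π·f = 2π·4400 = 2.765e+04 rad/s.
Step 2 — Component impedances:
  Z1: Z = jωL = j·2.765e+04·0.0256 = 0 + j707.7 Ω
  Z2: Z = jωL = j·2.765e+04·0.0148 = 0 + j409.2 Ω
  Z3: Z = jωL = j·2.765e+04·0.00554 = 0 + j153.2 Ω
Step 3 — With the output port shorted to ground, the output series arm Z2 runs from the junction to ground; the shunt arm Z3 also runs from the junction to ground. They appear in parallel: Z3 || Z2 = 0 + j111.4 Ω.
Step 4 — Series with input arm Z1: Z_in = Z1 + (Z3 || Z2) = 0 + j819.2 Ω = 819.2∠90.0° Ω.
Step 5 — Source phasor: V = 10.2∠-60.0° V = 5.1 - j8.833 V.
Step 6 — Ohm's law: I = V / Z_total = (5.1 - j8.833) / (0 + j819.2) = -0.01078 - j0.006226 A.
Step 7 — Convert to polar: |I| = 0.01245 A, ∠I = -150.0°.

I = 0.01245∠-150.0° A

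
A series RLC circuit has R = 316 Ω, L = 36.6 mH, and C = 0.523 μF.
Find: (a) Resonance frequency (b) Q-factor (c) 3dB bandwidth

Step 1 — Resonance: ω₀ = 1/√(LC) = 1/√(0.0366·5.23e-07) = 7228 rad/s.
Step 2 — f₀ = ω₀/(2π) = 1150 Hz.
Step 3 — Series Q: Q = ω₀L/R = 7228·0.0366/316 = 0.8371.
Step 4 — Bandwidth: Δω = ω₀/Q = 8634 rad/s; BW = Δω/(2π) = 1374 Hz.

(a) f₀ = 1150 Hz  (b) Q = 0.8371  (c) BW = 1374 Hz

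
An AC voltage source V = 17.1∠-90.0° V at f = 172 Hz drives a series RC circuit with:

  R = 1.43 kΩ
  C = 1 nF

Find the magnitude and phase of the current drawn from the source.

Step 1 — Angular frequency: ω = 2π·f = 2π·172 = 1081 rad/s.
Step 2 — Component impedances:
  R: Z = R = 1430 Ω
  C: Z = 1/(jωC) = -j/(ω·C) = 0 - j9.253e+05 Ω
Step 3 — Series combination: Z_total = R + C = 1430 - j9.253e+05 Ω = 9.253e+05∠-89.9° Ω.
Step 4 — Source phasor: V = 17.1∠-90.0° V = 0 - j17.1 V.
Step 5 — Ohm's law: I = V / Z_total = (0 - j17.1) / (1430 - j9.253e+05) = 1.848e-05 - j2.856e-08 A.
Step 6 — Convert to polar: |I| = 1.848e-05 A, ∠I = -0.1°.

I = 1.848e-05∠-0.1° A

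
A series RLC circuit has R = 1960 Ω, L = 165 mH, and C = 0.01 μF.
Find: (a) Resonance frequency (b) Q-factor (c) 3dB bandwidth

Step 1 — Resonance condition Im(Z)=0 gives ω₀ = 1/√(LC).
Step 2 — ω₀ = 1/√(0.165·1e-08) = 2.462e+04 rad/s.
Step 3 — f₀ = ω₀/(2π) = 3918 Hz.
Step 4 — Series Q: Q = ω₀L/R = 2.462e+04·0.165/1960 = 2.072.
Step 5 — 3dB bandwidth: Δω = ω₀/Q = 1.188e+04 rad/s; BW = Δω/(2π) = 1891 Hz.

(a) f₀ = 3918 Hz  (b) Q = 2.072  (c) BW = 1891 Hz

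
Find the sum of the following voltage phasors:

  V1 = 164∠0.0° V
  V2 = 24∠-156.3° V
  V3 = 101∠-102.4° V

Step 1 — Convert each phasor to rectangular form:
  V1 = 164·(cos(0.0°) + j·sin(0.0°)) = 164 V
  V2 = 24·(cos(-156.3°) + j·sin(-156.3°)) = -21.98 - j9.647 V
  V3 = 101·(cos(-102.4°) + j·sin(-102.4°)) = -21.69 - j98.64 V
Step 2 — Sum components: V_total = 120.3 - j108.3 V.
Step 3 — Convert to polar: |V_total| = 161.9 V, ∠V_total = -42.0°.

V_total = 161.9∠-42.0° V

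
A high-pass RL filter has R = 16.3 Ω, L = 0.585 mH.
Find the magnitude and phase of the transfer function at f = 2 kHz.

Step 1 — Angular frequency: ω = 2π·2000 = 1.257e+04 rad/s.
Step 2 — Transfer function: H(jω) = jωL/(R + jωL).
Step 3 — Numerator jωL = j·7.351; denominator R + jωL = 16.3 + j7.351.
Step 4 — H = 0.169 + j0.3748.
Step 5 — Magnitude: |H| = 0.4111 (-7.7 dB); phase: φ = 65.7°.

|H| = 0.4111 (-7.7 dB), φ = 65.7°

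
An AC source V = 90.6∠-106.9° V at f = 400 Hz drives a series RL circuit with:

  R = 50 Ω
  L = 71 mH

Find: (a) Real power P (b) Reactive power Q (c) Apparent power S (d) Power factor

Step 1 — Angular frequency: ω = 2π·f = 2π·400 = 2513 rad/s.
Step 2 — Component impedances:
  R: Z = R = 50 Ω
  L: Z = jωL = j·2513·0.071 = 0 + j178.4 Ω
Step 3 — Series combination: Z_total = R + L = 50 + j178.4 Ω = 185.3∠74.3° Ω.
Step 4 — Source phasor: V = 90.6∠-106.9° V = -26.34 - j86.69 V.
Step 5 — Current: I = V / Z = -0.4888 + j0.01064 A = 0.4889∠178.8° A.
Step 6 — Complex power: S = V·I* = 11.95 + j42.65 VA.
Step 7 — Real power: P = Re(S) = 11.95 W.
Step 8 — Reactive power: Q = Im(S) = 42.65 VAR.
Step 9 — Apparent power: |S| = 44.29 VA.
Step 10 — Power factor: PF = P/|S| = 0.2698 (lagging).

(a) P = 11.95 W  (b) Q = 42.65 VAR  (c) S = 44.29 VA  (d) PF = 0.2698 (lagging)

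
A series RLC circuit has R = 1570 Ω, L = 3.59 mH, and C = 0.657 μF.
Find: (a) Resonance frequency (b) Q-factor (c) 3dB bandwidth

Step 1 — Resonance condition Im(Z)=0 gives ω₀ = 1/√(LC).
Step 2 — ω₀ = 1/√(0.00359·6.57e-07) = 2.059e+04 rad/s.
Step 3 — f₀ = ω₀/(2π) = 3277 Hz.
Step 4 — Series Q: Q = ω₀L/R = 2.059e+04·0.00359/1570 = 0.04708.
Step 5 — 3dB bandwidth: Δω = ω₀/Q = 4.373e+05 rad/s; BW = Δω/(2π) = 6.96e+04 Hz.

(a) f₀ = 3277 Hz  (b) Q = 0.04708  (c) BW = 6.96e+04 Hz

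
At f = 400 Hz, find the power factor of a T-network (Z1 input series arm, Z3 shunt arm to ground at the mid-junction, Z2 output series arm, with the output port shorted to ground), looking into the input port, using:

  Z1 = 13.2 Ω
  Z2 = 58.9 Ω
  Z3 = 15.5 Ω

Step 1 — Angular frequency: ω = 2π·f = 2π·400 = 2513 rad/s.
Step 2 — Component impedances:
  Z1: Z = R = 13.2 Ω
  Z2: Z = R = 58.9 Ω
  Z3: Z = R = 15.5 Ω
Step 3 — With the output port shorted to ground, the output series arm Z2 runs from the junction to ground; the shunt arm Z3 also runs from the junction to ground. They appear in parallel: Z3 || Z2 = 12.27 Ω.
Step 4 — Series with input arm Z1: Z_in = Z1 + (Z3 || Z2) = 25.47 Ω = 25.47∠0.0° Ω.
Step 5 — Power factor: PF = cos(φ) = Re(Z)/|Z| = 25.47/25.47 = 1.
Step 6 — Type: Im(Z) = 0 ⇒ unity (phase φ = 0.0°).

PF = 1 (unity, φ = 0.0°)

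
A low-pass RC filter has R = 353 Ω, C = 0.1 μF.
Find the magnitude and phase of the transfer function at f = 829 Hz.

Step 1 — Angular frequency: ω = 2π·829 = 5209 rad/s.
Step 2 — Transfer function: H(jω) = 1/(1 + jωRC).
Step 3 — Denominator: 1 + jωRC = 1 + j·5209·353·1e-07 = 1 + j0.1839.
Step 4 — H = 0.9673 - j0.1779.
Step 5 — Magnitude: |H| = 0.9835 (-0.1 dB); phase: φ = -10.4°.

|H| = 0.9835 (-0.1 dB), φ = -10.4°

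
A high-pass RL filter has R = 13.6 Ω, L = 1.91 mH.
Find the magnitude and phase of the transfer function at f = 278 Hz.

Step 1 — Angular frequency: ω = 2π·278 = 1747 rad/s.
Step 2 — Transfer function: H(jω) = jωL/(R + jωL).
Step 3 — Numerator jωL = j·3.336; denominator R + jωL = 13.6 + j3.336.
Step 4 — H = 0.05676 + j0.2314.
Step 5 — Magnitude: |H| = 0.2382 (-12.5 dB); phase: φ = 76.2°.

|H| = 0.2382 (-12.5 dB), φ = 76.2°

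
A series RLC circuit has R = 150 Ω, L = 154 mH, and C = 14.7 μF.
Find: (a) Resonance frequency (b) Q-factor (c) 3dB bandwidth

Step 1 — Resonance: ω₀ = 1/√(LC) = 1/√(0.154·1.47e-05) = 664.6 rad/s.
Step 2 — f₀ = ω₀/(2π) = 105.8 Hz.
Step 3 — Series Q: Q = ω₀L/R = 664.6·0.154/150 = 0.6824.
Step 4 — Bandwidth: Δω = ω₀/Q = 974 rad/s; BW = Δω/(2π) = 155 Hz.

(a) f₀ = 105.8 Hz  (b) Q = 0.6824  (c) BW = 155 Hz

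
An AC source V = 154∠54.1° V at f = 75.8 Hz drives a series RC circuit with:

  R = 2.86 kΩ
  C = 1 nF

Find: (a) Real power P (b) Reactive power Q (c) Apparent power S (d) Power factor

Step 1 — Angular frequency: ω = 2π·f = 2π·75.8 = 476.3 rad/s.
Step 2 — Component impedances:
  R: Z = R = 2860 Ω
  C: Z = 1/(jωC) = -j/(ω·C) = 0 - j2.1e+06 Ω
Step 3 — Series combination: Z_total = R + C = 2860 - j2.1e+06 Ω = 2.1e+06∠-89.9° Ω.
Step 4 — Source phasor: V = 154∠54.1° V = 90.3 + j124.7 V.
Step 5 — Current: I = V / Z = -5.935e-05 + j4.309e-05 A = 7.334e-05∠144.0° A.
Step 6 — Complex power: S = V·I* = 1.539e-05 - j0.0113 VA.
Step 7 — Real power: P = Re(S) = 1.539e-05 W.
Step 8 — Reactive power: Q = Im(S) = -0.0113 VAR.
Step 9 — Apparent power: |S| = 0.0113 VA.
Step 10 — Power factor: PF = P/|S| = 0.001362 (leading).

(a) P = 1.539e-05 W  (b) Q = -0.0113 VAR  (c) S = 0.0113 VA  (d) PF = 0.001362 (leading)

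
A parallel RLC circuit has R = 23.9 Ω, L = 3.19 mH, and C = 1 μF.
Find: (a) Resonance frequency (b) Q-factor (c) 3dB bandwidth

Step 1 — Resonance: ω₀ = 1/√(LC) = 1/√(0.00319·1e-06) = 1.771e+04 rad/s.
Step 2 — f₀ = ω₀/(2π) = 2818 Hz.
Step 3 — Parallel Q: Q = R/(ω₀L) = 23.9/(1.771e+04·0.00319) = 0.4232.
Step 4 — Bandwidth: Δω = ω₀/Q = 4.184e+04 rad/s; BW = Δω/(2π) = 6659 Hz.

(a) f₀ = 2818 Hz  (b) Q = 0.4232  (c) BW = 6659 Hz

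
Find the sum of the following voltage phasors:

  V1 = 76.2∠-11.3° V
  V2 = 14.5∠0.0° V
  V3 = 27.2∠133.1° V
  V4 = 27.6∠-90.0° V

Step 1 — Convert each phasor to rectangular form:
  V1 = 76.2·(cos(-11.3°) + j·sin(-11.3°)) = 74.72 - j14.93 V
  V2 = 14.5·(cos(0.0°) + j·sin(0.0°)) = 14.5 V
  V3 = 27.2·(cos(133.1°) + j·sin(133.1°)) = -18.59 + j19.86 V
  V4 = 27.6·(cos(-90.0°) + j·sin(-90.0°)) = 0 - j27.6 V
Step 2 — Sum components: V_total = 70.64 - j22.67 V.
Step 3 — Convert to polar: |V_total| = 74.19 V, ∠V_total = -17.8°.

V_total = 74.19∠-17.8° V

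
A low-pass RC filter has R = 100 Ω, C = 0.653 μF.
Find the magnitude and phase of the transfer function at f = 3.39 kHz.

Step 1 — Angular frequency: ω = 2π·3390 = 2.13e+04 rad/s.
Step 2 — Transfer function: H(jω) = 1/(1 + jωRC).
Step 3 — Denominator: 1 + jωRC = 1 + j·2.13e+04·100·6.53e-07 = 1 + j1.391.
Step 4 — H = 0.3408 - j0.474.
Step 5 — Magnitude: |H| = 0.5838 (-4.7 dB); phase: φ = -54.3°.

|H| = 0.5838 (-4.7 dB), φ = -54.3°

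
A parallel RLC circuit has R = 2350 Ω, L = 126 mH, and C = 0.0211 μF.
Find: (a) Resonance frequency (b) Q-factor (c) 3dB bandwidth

Step 1 — Resonance: ω₀ = 1/√(LC) = 1/√(0.126·2.11e-08) = 1.939e+04 rad/s.
Step 2 — f₀ = ω₀/(2π) = 3087 Hz.
Step 3 — Parallel Q: Q = R/(ω₀L) = 2350/(1.939e+04·0.126) = 0.9617.
Step 4 — Bandwidth: Δω = ω₀/Q = 2.017e+04 rad/s; BW = Δω/(2π) = 3210 Hz.

(a) f₀ = 3087 Hz  (b) Q = 0.9617  (c) BW = 3210 Hz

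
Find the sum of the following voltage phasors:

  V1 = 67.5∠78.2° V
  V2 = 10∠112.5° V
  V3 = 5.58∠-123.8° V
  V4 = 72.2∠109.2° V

Step 1 — Convert each phasor to rectangular form:
  V1 = 67.5·(cos(78.2°) + j·sin(78.2°)) = 13.8 + j66.07 V
  V2 = 10·(cos(112.5°) + j·sin(112.5°)) = -3.827 + j9.239 V
  V3 = 5.58·(cos(-123.8°) + j·sin(-123.8°)) = -3.104 - j4.637 V
  V4 = 72.2·(cos(109.2°) + j·sin(109.2°)) = -23.74 + j68.18 V
Step 2 — Sum components: V_total = -16.87 + j138.9 V.
Step 3 — Convert to polar: |V_total| = 139.9 V, ∠V_total = 96.9°.

V_total = 139.9∠96.9° V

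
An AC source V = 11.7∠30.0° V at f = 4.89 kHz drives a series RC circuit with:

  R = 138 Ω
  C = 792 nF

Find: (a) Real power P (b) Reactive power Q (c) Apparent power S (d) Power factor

Step 1 — Angular frequency: ω = 2π·f = 2π·4890 = 3.072e+04 rad/s.
Step 2 — Component impedances:
  R: Z = R = 138 Ω
  C: Z = 1/(jωC) = -j/(ω·C) = 0 - j41.09 Ω
Step 3 — Series combination: Z_total = R + C = 138 - j41.09 Ω = 144∠-16.6° Ω.
Step 4 — Source phasor: V = 11.7∠30.0° V = 10.13 + j5.85 V.
Step 5 — Current: I = V / Z = 0.05585 + j0.05902 A = 0.08126∠46.6° A.
Step 6 — Complex power: S = V·I* = 0.9112 - j0.2713 VA.
Step 7 — Real power: P = Re(S) = 0.9112 W.
Step 8 — Reactive power: Q = Im(S) = -0.2713 VAR.
Step 9 — Apparent power: |S| = 0.9507 VA.
Step 10 — Power factor: PF = P/|S| = 0.9584 (leading).

(a) P = 0.9112 W  (b) Q = -0.2713 VAR  (c) S = 0.9507 VA  (d) PF = 0.9584 (leading)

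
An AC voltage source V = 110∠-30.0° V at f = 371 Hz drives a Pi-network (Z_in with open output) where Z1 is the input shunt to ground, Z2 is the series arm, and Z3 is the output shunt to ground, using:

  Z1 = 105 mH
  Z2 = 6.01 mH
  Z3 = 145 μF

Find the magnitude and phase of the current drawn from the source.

Step 1 — Angular frequency: ω = 2π·f = 2π·371 = 2331 rad/s.
Step 2 — Component impedances:
  Z1: Z = jωL = j·2331·0.105 = 0 + j244.8 Ω
  Z2: Z = jωL = j·2331·0.00601 = 0 + j14.01 Ω
  Z3: Z = 1/(jωC) = -j/(ω·C) = 0 - j2.959 Ω
Step 3 — With open output, the series arm Z2 and the output shunt Z3 appear in series to ground: Z2 + Z3 = 0 + j11.05 Ω.
Step 4 — Parallel with input shunt Z1: Z_in = Z1 || (Z2 + Z3) = 0 + j10.57 Ω = 10.57∠90.0° Ω.
Step 5 — Source phasor: V = 110∠-30.0° V = 95.26 - j55 V.
Step 6 — Ohm's law: I = V / Z_total = (95.26 - j55) / (0 + j10.57) = -5.202 - j9.009 A.
Step 7 — Convert to polar: |I| = 10.4 A, ∠I = -120.0°.

I = 10.4∠-120.0° A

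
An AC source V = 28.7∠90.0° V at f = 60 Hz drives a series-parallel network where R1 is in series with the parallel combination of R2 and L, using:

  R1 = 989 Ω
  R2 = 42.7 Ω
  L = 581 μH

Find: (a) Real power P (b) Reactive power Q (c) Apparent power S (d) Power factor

Step 1 — Angular frequency: ω = 2π·f = 2π·60 = 377 rad/s.
Step 2 — Component impedances:
  R1: Z = R = 989 Ω
  R2: Z = R = 42.7 Ω
  L: Z = jωL = j·377·0.000581 = 0 + j0.219 Ω
Step 3 — Parallel branch: R2 || L = 1/(1/R2 + 1/L) = 0.001124 + j0.219 Ω.
Step 4 — Series with R1: Z_total = R1 + (R2 || L) = 989 + j0.219 Ω = 989∠0.0° Ω.
Step 5 — Source phasor: V = 28.7∠90.0° V = 0 + j28.7 V.
Step 6 — Current: I = V / Z = 6.427e-06 + j0.02902 A = 0.02902∠90.0° A.
Step 7 — Complex power: S = V·I* = 0.8329 + j0.0001844 VA.
Step 8 — Real power: P = Re(S) = 0.8329 W.
Step 9 — Reactive power: Q = Im(S) = 0.0001844 VAR.
Step 10 — Apparent power: |S| = 0.8329 VA.
Step 11 — Power factor: PF = P/|S| = 1 (lagging).

(a) P = 0.8329 W  (b) Q = 0.0001844 VAR  (c) S = 0.8329 VA  (d) PF = 1 (lagging)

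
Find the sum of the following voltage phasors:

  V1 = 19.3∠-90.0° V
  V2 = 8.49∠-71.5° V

Step 1 — Convert each phasor to rectangular form:
  V1 = 19.3·(cos(-90.0°) + j·sin(-90.0°)) = 0 - j19.3 V
  V2 = 8.49·(cos(-71.5°) + j·sin(-71.5°)) = 2.694 - j8.051 V
Step 2 — Sum components: V_total = 2.694 - j27.35 V.
Step 3 — Convert to polar: |V_total| = 27.48 V, ∠V_total = -84.4°.

V_total = 27.48∠-84.4° V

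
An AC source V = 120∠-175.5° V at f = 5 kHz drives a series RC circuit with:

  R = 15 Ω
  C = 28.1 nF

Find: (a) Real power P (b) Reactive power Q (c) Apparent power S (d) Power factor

Step 1 — Angular frequency: ω = 2π·f = 2π·5000 = 3.142e+04 rad/s.
Step 2 — Component impedances:
  R: Z = R = 15 Ω
  C: Z = 1/(jωC) = -j/(ω·C) = 0 - j1133 Ω
Step 3 — Series combination: Z_total = R + C = 15 - j1133 Ω = 1133∠-89.2° Ω.
Step 4 — Source phasor: V = 120∠-175.5° V = -119.6 - j9.415 V.
Step 5 — Current: I = V / Z = 0.006912 - j0.1057 A = 0.1059∠-86.3° A.
Step 6 — Complex power: S = V·I* = 0.1683 - j12.71 VA.
Step 7 — Real power: P = Re(S) = 0.1683 W.
Step 8 — Reactive power: Q = Im(S) = -12.71 VAR.
Step 9 — Apparent power: |S| = 12.71 VA.
Step 10 — Power factor: PF = P/|S| = 0.01324 (leading).

(a) P = 0.1683 W  (b) Q = -12.71 VAR  (c) S = 12.71 VA  (d) PF = 0.01324 (leading)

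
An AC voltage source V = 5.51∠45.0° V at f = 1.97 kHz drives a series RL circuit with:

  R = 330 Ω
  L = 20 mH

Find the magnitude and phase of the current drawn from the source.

Step 1 — Angular frequency: ω = 2π·f = 2π·1970 = 1.238e+04 rad/s.
Step 2 — Component impedances:
  R: Z = R = 330 Ω
  L: Z = jωL = j·1.238e+04·0.02 = 0 + j247.6 Ω
Step 3 — Series combination: Z_total = R + L = 330 + j247.6 Ω = 412.5∠36.9° Ω.
Step 4 — Source phasor: V = 5.51∠45.0° V = 3.896 + j3.896 V.
Step 5 — Ohm's law: I = V / Z_total = (3.896 + j3.896) / (330 + j247.6) = 0.01322 + j0.001887 A.
Step 6 — Convert to polar: |I| = 0.01336 A, ∠I = 8.1°.

I = 0.01336∠8.1° A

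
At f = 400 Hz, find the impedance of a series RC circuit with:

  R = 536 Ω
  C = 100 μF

Step 1 — Angular frequency: ω = 2π·f = 2π·400 = 2513 rad/s.
Step 2 — Component impedances:
  R: Z = R = 536 Ω
  C: Z = 1/(jωC) = -j/(ω·C) = 0 - j3.979 Ω
Step 3 — Series combination: Z_total = R + C = 536 - j3.979 Ω = 536∠-0.4° Ω.

Z = 536 - j3.979 Ω = 536∠-0.4° Ω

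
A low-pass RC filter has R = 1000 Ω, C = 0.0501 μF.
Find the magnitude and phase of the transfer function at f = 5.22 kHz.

Step 1 — Angular frequency: ω = 2π·5220 = 3.28e+04 rad/s.
Step 2 — Transfer function: H(jω) = 1/(1 + jωRC).
Step 3 — Denominator: 1 + jωRC = 1 + j·3.28e+04·1000·5.01e-08 = 1 + j1.643.
Step 4 — H = 0.2703 - j0.4441.
Step 5 — Magnitude: |H| = 0.5199 (-5.7 dB); phase: φ = -58.7°.

|H| = 0.5199 (-5.7 dB), φ = -58.7°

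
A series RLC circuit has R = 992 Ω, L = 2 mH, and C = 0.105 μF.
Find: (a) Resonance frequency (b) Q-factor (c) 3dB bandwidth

Step 1 — Resonance: ω₀ = 1/√(LC) = 1/√(0.002·1.05e-07) = 6.901e+04 rad/s.
Step 2 — f₀ = ω₀/(2π) = 1.098e+04 Hz.
Step 3 — Series Q: Q = ω₀L/R = 6.901e+04·0.002/992 = 0.1391.
Step 4 — Bandwidth: Δω = ω₀/Q = 4.96e+05 rad/s; BW = Δω/(2π) = 7.894e+04 Hz.

(a) f₀ = 1.098e+04 Hz  (b) Q = 0.1391  (c) BW = 7.894e+04 Hz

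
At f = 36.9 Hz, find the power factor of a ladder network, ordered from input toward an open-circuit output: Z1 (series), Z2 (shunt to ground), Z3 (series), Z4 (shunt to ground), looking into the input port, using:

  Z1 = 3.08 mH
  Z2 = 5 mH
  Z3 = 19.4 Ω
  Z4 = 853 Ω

Step 1 — Angular frequency: ω = 2π·f = 2π·36.9 = 231.8 rad/s.
Step 2 — Component impedances:
  Z1: Z = jωL = j·231.8·0.00308 = 0 + j0.7141 Ω
  Z2: Z = jωL = j·231.8·0.005 = 0 + j1.159 Ω
  Z3: Z = R = 19.4 Ω
  Z4: Z = R = 853 Ω
Step 3 — Ladder network (open output): work backward from the far end, alternating series and parallel combinations. Z_in = 0.00154 + j1.873 Ω = 1.873∠90.0° Ω.
Step 4 — Power factor: PF = cos(φ) = Re(Z)/|Z| = 0.0015404/1.8733 = 0.0008223.
Step 5 — Type: Im(Z) = 1.873 ⇒ lagging (phase φ = 90.0°).

PF = 0.0008223 (lagging, φ = 90.0°)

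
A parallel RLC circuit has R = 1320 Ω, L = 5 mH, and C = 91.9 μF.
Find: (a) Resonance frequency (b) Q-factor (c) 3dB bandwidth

Step 1 — Resonance: ω₀ = 1/√(LC) = 1/√(0.005·9.19e-05) = 1475 rad/s.
Step 2 — f₀ = ω₀/(2π) = 234.8 Hz.
Step 3 — Parallel Q: Q = R/(ω₀L) = 1320/(1475·0.005) = 179.
Step 4 — Bandwidth: Δω = ω₀/Q = 8.243 rad/s; BW = Δω/(2π) = 1.312 Hz.

(a) f₀ = 234.8 Hz  (b) Q = 179  (c) BW = 1.312 Hz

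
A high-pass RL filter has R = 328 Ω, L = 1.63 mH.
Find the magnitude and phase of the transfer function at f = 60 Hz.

Step 1 — Angular frequency: ω = 2π·60 = 377 rad/s.
Step 2 — Transfer function: H(jω) = jωL/(R + jωL).
Step 3 — Numerator jωL = j·0.6145; denominator R + jωL = 328 + j0.6145.
Step 4 — H = 3.51e-06 + j0.001873.
Step 5 — Magnitude: |H| = 0.001873 (-54.5 dB); phase: φ = 89.9°.

|H| = 0.001873 (-54.5 dB), φ = 89.9°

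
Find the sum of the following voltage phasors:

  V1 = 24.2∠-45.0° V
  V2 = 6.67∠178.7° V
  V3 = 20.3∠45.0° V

Step 1 — Convert each phasor to rectangular form:
  V1 = 24.2·(cos(-45.0°) + j·sin(-45.0°)) = 17.11 - j17.11 V
  V2 = 6.67·(cos(178.7°) + j·sin(178.7°)) = -6.668 + j0.1513 V
  V3 = 20.3·(cos(45.0°) + j·sin(45.0°)) = 14.35 + j14.35 V
Step 2 — Sum components: V_total = 24.8 - j2.606 V.
Step 3 — Convert to polar: |V_total| = 24.93 V, ∠V_total = -6.0°.

V_total = 24.93∠-6.0° V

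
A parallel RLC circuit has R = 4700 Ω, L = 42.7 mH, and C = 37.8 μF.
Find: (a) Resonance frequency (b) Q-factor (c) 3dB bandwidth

Step 1 — Resonance: ω₀ = 1/√(LC) = 1/√(0.0427·3.78e-05) = 787.1 rad/s.
Step 2 — f₀ = ω₀/(2π) = 125.3 Hz.
Step 3 — Parallel Q: Q = R/(ω₀L) = 4700/(787.1·0.0427) = 139.8.
Step 4 — Bandwidth: Δω = ω₀/Q = 5.629 rad/s; BW = Δω/(2π) = 0.8958 Hz.

(a) f₀ = 125.3 Hz  (b) Q = 139.8  (c) BW = 0.8958 Hz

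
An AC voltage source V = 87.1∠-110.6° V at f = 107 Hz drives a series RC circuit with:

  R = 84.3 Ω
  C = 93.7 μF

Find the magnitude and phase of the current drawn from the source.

Step 1 — Angular frequency: ω = 2π·f = 2π·107 = 672.3 rad/s.
Step 2 — Component impedances:
  R: Z = R = 84.3 Ω
  C: Z = 1/(jωC) = -j/(ω·C) = 0 - j15.87 Ω
Step 3 — Series combination: Z_total = R + C = 84.3 - j15.87 Ω = 85.78∠-10.7° Ω.
Step 4 — Source phasor: V = 87.1∠-110.6° V = -30.65 - j81.53 V.
Step 5 — Ohm's law: I = V / Z_total = (-30.65 - j81.53) / (84.3 - j15.87) = -0.1752 - j1 A.
Step 6 — Convert to polar: |I| = 1.015 A, ∠I = -99.9°.

I = 1.015∠-99.9° A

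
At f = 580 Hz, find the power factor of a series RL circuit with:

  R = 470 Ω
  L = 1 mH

Step 1 — Angular frequency: ω = 2π·f = 2π·580 = 3644 rad/s.
Step 2 — Component impedances:
  R: Z = R = 470 Ω
  L: Z = jωL = j·3644·0.001 = 0 + j3.644 Ω
Step 3 — Series combination: Z_total = R + L = 470 + j3.644 Ω = 470∠0.4° Ω.
Step 4 — Power factor: PF = cos(φ) = Re(Z)/|Z| = 470/470 = 1.
Step 5 — Type: Im(Z) = 3.644 ⇒ lagging (phase φ = 0.4°).

PF = 1 (lagging, φ = 0.4°)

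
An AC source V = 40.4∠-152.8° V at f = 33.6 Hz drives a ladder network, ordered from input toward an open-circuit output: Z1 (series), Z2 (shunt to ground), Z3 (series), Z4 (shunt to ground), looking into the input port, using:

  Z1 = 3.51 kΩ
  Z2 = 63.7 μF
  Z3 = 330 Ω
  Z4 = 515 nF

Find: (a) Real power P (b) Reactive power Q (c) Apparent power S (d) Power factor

Step 1 — Angular frequency: ω = 2π·f = 2π·33.6 = 211.1 rad/s.
Step 2 — Component impedances:
  Z1: Z = R = 3510 Ω
  Z2: Z = 1/(jωC) = -j/(ω·C) = 0 - j74.36 Ω
  Z3: Z = R = 330 Ω
  Z4: Z = 1/(jωC) = -j/(ω·C) = 0 - j9198 Ω
Step 3 — Ladder network (open output): work backward from the far end, alternating series and parallel combinations. Z_in = 3510 - j73.76 Ω = 3511∠-1.2° Ω.
Step 4 — Source phasor: V = 40.4∠-152.8° V = -35.93 - j18.47 V.
Step 5 — Current: I = V / Z = -0.01012 - j0.005474 A = 0.01151∠-151.6° A.
Step 6 — Complex power: S = V·I* = 0.4648 - j0.009768 VA.
Step 7 — Real power: P = Re(S) = 0.4648 W.
Step 8 — Reactive power: Q = Im(S) = -0.009768 VAR.
Step 9 — Apparent power: |S| = 0.4649 VA.
Step 10 — Power factor: PF = P/|S| = 0.9998 (leading).

(a) P = 0.4648 W  (b) Q = -0.009768 VAR  (c) S = 0.4649 VA  (d) PF = 0.9998 (leading)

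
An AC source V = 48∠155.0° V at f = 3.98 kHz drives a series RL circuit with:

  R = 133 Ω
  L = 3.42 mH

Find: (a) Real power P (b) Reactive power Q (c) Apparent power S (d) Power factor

Step 1 — Angular frequency: ω = 2π·f = 2π·3980 = 2.501e+04 rad/s.
Step 2 — Component impedances:
  R: Z = R = 133 Ω
  L: Z = jωL = j·2.501e+04·0.00342 = 0 + j85.52 Ω
Step 3 — Series combination: Z_total = R + L = 133 + j85.52 Ω = 158.1∠32.7° Ω.
Step 4 — Source phasor: V = 48∠155.0° V = -43.5 + j20.29 V.
Step 5 — Current: I = V / Z = -0.162 + j0.2567 A = 0.3036∠122.3° A.
Step 6 — Complex power: S = V·I* = 12.26 + j7.881 VA.
Step 7 — Real power: P = Re(S) = 12.26 W.
Step 8 — Reactive power: Q = Im(S) = 7.881 VAR.
Step 9 — Apparent power: |S| = 14.57 VA.
Step 10 — Power factor: PF = P/|S| = 0.8411 (lagging).

(a) P = 12.26 W  (b) Q = 7.881 VAR  (c) S = 14.57 VA  (d) PF = 0.8411 (lagging)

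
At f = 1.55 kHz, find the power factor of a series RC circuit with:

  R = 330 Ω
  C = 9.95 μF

Step 1 — Angular frequency: ω = 2π·f = 2π·1550 = 9739 rad/s.
Step 2 — Component impedances:
  R: Z = R = 330 Ω
  C: Z = 1/(jωC) = -j/(ω·C) = 0 - j10.32 Ω
Step 3 — Series combination: Z_total = R + C = 330 - j10.32 Ω = 330.2∠-1.8° Ω.
Step 4 — Power factor: PF = cos(φ) = Re(Z)/|Z| = 330/330.16 = 0.9995.
Step 5 — Type: Im(Z) = -10.32 ⇒ leading (phase φ = -1.8°).

PF = 0.9995 (leading, φ = -1.8°)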